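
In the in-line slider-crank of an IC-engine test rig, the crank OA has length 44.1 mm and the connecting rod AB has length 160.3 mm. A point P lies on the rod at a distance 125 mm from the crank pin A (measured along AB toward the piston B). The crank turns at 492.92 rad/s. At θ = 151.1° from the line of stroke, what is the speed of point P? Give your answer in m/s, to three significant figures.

9.49

ω = 492.9 rad/s.  Crank-pin speed |V_A| = rω = 21.738 m/s, perpendicular to OA.
Rod angle: sinφ = −(r/L) sinθ ⇒ φ = -7.640°; ω_rod = −rω cosθ/√(L²−r²sin²θ) = +119.78 rad/s.
V_P = V_A + ω_rod × AP, with AP = 0.125 m along the rod.
Components: V_Px = −rω sinθ − a·ω_rod·sinφ = -8.5148 m/s;  V_Py = rω cosθ + a·ω_rod·cosφ = -4.1908 m/s.
|V_P| = √(V_Px² + V_Py²) = 9.4902 m/s.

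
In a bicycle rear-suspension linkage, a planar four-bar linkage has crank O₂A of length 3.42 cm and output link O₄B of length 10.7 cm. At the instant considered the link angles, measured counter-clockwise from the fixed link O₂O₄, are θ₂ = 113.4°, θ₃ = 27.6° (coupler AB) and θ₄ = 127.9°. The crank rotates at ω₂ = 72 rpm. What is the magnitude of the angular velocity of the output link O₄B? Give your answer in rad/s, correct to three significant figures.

2.44

ω₂ = 7.54 rad/s (from 72 rpm).
Differentiating the loop-closure r₂e^{iθ₂}+r₃e^{iθ₃}=r₁+r₄e^{iθ₄} gives r₂ω₂e^{iθ₂}+r₃ω₃e^{iθ₃}=r₄ω₄e^{iθ₄}.
Eliminating the other unknown: ω₄ = r₂ω₂ sin(θ₂−θ₃) / [r₄ sin(θ₄−θ₃)].
Numerator sine = +0.99731; denominator sine = +0.98389.
Result = 0.0342·7.54·(+0.99731) / (0.107·(+0.98389)) = +2.4428 rad/s; magnitude 2.4428 rad/s.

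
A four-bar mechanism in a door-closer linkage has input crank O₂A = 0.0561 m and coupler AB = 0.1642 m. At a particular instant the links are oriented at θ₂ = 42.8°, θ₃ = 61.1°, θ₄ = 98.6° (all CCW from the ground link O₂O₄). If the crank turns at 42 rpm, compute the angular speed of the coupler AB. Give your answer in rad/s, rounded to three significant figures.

ω₂ = 4.398 rad/s (from 42 rpm).
Differentiating the loop-closure r₂e^{iθ₂}+r₃e^{iθ₃}=r₁+r₄e^{iθ₄} gives r₂ω₂e^{iθ₂}+r₃ω₃e^{iθ₃}=r₄ω₄e^{iθ₄}.
Eliminating the other unknown: ω₃ = r₂ω₂ sin(θ₄−θ₂) / [r₃ sin(θ₃−θ₄)].
Numerator sine = +0.82708; denominator sine = -0.60876.
Result = 0.0561·4.398·(+0.82708) / (0.1642·(-0.60876)) = -2.0416 rad/s; magnitude 2.0416 rad/s.

2.04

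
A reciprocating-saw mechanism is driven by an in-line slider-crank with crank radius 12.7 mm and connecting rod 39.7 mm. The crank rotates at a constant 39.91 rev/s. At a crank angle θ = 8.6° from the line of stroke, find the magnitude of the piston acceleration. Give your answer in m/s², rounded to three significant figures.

1030

ω = 2π·39.9 = 250.8 rad/s
x(θ) = r cosθ + √(L² − r² sin²θ); with ω constant, a = ω²·d²x/dθ².
d²x/dθ² = −r cosθ − r²(cos2θ)/√u − r⁴ sin²2θ/(4u^{3/2}),  u = L² − r² sin²θ = 0.00157248 m².
Substituting r = 0.0127 m, L = 0.0397 m, θ = 8.6°: d²x/dθ² = -0.016452 m.
a = ω²·d²x/dθ² = (250.8)²·(-0.016452) = -1034.5 m/s²;  |a| = 1034.5 m/s².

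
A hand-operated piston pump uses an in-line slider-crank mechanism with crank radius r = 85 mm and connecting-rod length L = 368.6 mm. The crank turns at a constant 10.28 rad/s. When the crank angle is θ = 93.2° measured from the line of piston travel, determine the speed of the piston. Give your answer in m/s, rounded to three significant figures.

0.861

ω = 10.28 rad/s
For an in-line slider-crank, x = r cosθ + √(L² − r² sin²θ), so v = −rω sinθ·[1 + r cosθ/√(L² − r² sin²θ)].
With r = 0.085 m, L = 0.3686 m, θ = 93.2°: √(L² − r² sin²θ) = 0.3587 m.
v = −0.085·10.28·0.99844·[1 + 0.085·-0.05582/0.3587] = -0.8609 m/s.
|v| = 0.8609 m/s.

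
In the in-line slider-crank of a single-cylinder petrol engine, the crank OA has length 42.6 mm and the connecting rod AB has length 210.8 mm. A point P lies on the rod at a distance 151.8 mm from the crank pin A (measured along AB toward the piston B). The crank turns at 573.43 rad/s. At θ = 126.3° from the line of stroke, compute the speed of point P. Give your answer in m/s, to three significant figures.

18.4

ω = 573.4 rad/s.  Crank-pin speed |V_A| = rω = 24.428 m/s, perpendicular to OA.
Rod angle: sinφ = −(r/L) sinθ ⇒ φ = -9.373°; ω_rod = −rω cosθ/√(L²−r²sin²θ) = +69.533 rad/s.
V_P = V_A + ω_rod × AP, with AP = 0.1518 m along the rod.
Components: V_Px = −rω sinθ − a·ω_rod·sinφ = -17.968 m/s;  V_Py = rω cosθ + a·ω_rod·cosφ = -4.0476 m/s.
|V_P| = √(V_Px² + V_Py²) = 18.418 m/s.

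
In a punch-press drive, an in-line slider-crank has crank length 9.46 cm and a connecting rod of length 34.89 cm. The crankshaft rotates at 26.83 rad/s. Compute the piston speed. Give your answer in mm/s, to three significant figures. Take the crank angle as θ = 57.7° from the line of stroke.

ω = 26.83 rad/s
For an in-line slider-crank, x = r cosθ + √(L² − r² sin²θ), so v = −rω sinθ·[1 + r cosθ/√(L² − r² sin²θ)].
With r = 0.0946 m, L = 0.3489 m, θ = 57.7°: √(L² − r² sin²θ) = 0.33961 m.
v = −0.0946·26.83·0.84526·[1 + 0.0946·0.53435/0.33961] = -2.4647 m/s.
|v| = 2.4647 m/s = 2464.7 mm/s.

2460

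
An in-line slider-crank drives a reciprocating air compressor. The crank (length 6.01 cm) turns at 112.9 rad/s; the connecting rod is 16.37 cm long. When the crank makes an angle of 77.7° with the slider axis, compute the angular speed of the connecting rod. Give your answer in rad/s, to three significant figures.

ω = 112.9 rad/s
The rod makes angle φ with the slider axis where L sinφ = r sinθ; differentiating, L cosφ·φ̇ = r ω cosθ.
L cosφ = √(L² − r² sin²θ) = 0.15281 m.
|ω_rod| = r ω |cosθ| / √(L² − r² sin²θ) = 0.0601·112.9·0.21303/0.15281 = 9.4595 rad/s.

9.46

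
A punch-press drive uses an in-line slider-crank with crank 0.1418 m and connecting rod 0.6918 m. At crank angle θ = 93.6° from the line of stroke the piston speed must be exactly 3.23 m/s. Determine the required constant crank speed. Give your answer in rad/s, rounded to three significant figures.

23.1

For an in-line slider-crank, |v_piston| = rω|sinθ|·[1 + r cosθ/√(L² − r² sin²θ)].
With r = 0.1418 m, L = 0.6918 m, θ = 93.6°: the bracketed kinematic factor |dx/dθ| = 0.13966 m.
ω = v/|dx/dθ| = 3.23/0.13966 = 23.128 rad/s.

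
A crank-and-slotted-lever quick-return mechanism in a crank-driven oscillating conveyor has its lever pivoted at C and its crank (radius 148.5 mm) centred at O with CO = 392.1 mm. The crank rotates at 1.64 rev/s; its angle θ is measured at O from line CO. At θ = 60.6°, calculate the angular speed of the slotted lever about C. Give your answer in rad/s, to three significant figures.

2.24

ω = 10.3 rad/s (from 1.64 rev/s).
Crank pin A relative to C: A = (d + r cosθ, r sinθ); lever angle φ = atan2(r sinθ, d + r cosθ).
Differentiating tanφ: φ̇ = rω(d cosθ + r)/(d² + r² + 2dr cosθ).
d² + r² + 2dr cosθ = |CA|² = 0.232962 m²;  d cosθ + r = +0.34098 m.
|ω_lever| = |0.1485·10.3·+0.34098| / 0.232962 = 2.2397 rad/s.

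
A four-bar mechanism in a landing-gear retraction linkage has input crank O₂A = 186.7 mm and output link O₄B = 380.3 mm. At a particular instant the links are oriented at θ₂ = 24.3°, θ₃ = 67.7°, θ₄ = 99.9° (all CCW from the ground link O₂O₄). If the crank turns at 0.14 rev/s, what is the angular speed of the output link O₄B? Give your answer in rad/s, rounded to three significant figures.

0.557

ω₂ = 0.8796 rad/s (from 0.14 rev/s).
Differentiating the loop-closure r₂e^{iθ₂}+r₃e^{iθ₃}=r₁+r₄e^{iθ₄} gives r₂ω₂e^{iθ₂}+r₃ω₃e^{iθ₃}=r₄ω₄e^{iθ₄}.
Eliminating the other unknown: ω₄ = r₂ω₂ sin(θ₂−θ₃) / [r₄ sin(θ₄−θ₃)].
Numerator sine = -0.68709; denominator sine = +0.53288.
Result = 0.1867·0.8796·(-0.68709) / (0.3803·(+0.53288)) = -0.55682 rad/s; magnitude 0.55682 rad/s.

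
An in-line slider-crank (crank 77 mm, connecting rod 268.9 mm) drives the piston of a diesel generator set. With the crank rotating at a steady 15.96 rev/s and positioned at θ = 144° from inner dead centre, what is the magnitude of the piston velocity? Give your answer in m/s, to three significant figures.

ω = 2π·16 = 100.3 rad/s
For an in-line slider-crank, x = r cosθ + √(L² − r² sin²θ), so v = −rω sinθ·[1 + r cosθ/√(L² − r² sin²θ)].
With r = 0.077 m, L = 0.2689 m, θ = 144°: √(L² − r² sin²θ) = 0.26506 m.
v = −0.077·100.3·0.58779·[1 + 0.077·-0.80902/0.26506] = -3.472 m/s.
|v| = 3.472 m/s.

3.47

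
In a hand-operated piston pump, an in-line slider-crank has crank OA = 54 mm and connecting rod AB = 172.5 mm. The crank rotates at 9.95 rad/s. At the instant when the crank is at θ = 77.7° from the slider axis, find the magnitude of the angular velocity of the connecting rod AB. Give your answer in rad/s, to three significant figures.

0.697

ω = 9.95 rad/s
The rod makes angle φ with the slider axis where L sinφ = r sinθ; differentiating, L cosφ·φ̇ = r ω cosθ.
L cosφ = √(L² − r² sin²θ) = 0.16423 m.
|ω_rod| = r ω |cosθ| / √(L² − r² sin²θ) = 0.054·9.95·0.21303/0.16423 = 0.69694 rad/s.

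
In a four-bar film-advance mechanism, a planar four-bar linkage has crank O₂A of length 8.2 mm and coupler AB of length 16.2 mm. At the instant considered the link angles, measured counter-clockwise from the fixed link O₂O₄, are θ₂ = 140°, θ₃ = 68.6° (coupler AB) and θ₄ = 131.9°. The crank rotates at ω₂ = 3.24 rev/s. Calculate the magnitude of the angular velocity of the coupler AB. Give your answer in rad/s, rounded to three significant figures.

1.63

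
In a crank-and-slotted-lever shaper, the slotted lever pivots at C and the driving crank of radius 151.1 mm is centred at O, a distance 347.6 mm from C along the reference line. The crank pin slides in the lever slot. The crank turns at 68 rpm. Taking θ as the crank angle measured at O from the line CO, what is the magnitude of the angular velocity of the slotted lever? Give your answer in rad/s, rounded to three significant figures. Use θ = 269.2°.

1.11

ω = 7.121 rad/s (from 68 rpm).
Crank pin A relative to C: A = (d + r cosθ, r sinθ); lever angle φ = atan2(r sinθ, d + r cosθ).
Differentiating tanφ: φ̇ = rω(d cosθ + r)/(d² + r² + 2dr cosθ).
d² + r² + 2dr cosθ = |CA|² = 0.14219 m²;  d cosθ + r = +0.14625 m.
|ω_lever| = |0.1511·7.121·+0.14625| / 0.14219 = 1.1067 rad/s.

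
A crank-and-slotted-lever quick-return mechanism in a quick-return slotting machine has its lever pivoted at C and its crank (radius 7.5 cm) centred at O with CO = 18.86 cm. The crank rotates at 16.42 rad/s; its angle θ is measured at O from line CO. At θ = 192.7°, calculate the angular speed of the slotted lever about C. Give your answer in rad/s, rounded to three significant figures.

9.87

ω = 16.42 rad/s
Crank pin A relative to C: A = (d + r cosθ, r sinθ); lever angle φ = atan2(r sinθ, d + r cosθ).
Differentiating tanφ: φ̇ = rω(d cosθ + r)/(d² + r² + 2dr cosθ).
d² + r² + 2dr cosθ = |CA|² = 0.0135971 m²;  d cosθ + r = -0.10899 m.
|ω_lever| = |0.075·16.42·-0.10899| / 0.0135971 = 9.8709 rad/s.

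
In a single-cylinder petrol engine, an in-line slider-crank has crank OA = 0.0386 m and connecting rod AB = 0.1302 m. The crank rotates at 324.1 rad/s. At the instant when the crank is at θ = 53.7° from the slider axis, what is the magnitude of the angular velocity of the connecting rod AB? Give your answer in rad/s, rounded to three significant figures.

58.6

ω = 324.1 rad/s
The rod makes angle φ with the slider axis where L sinφ = r sinθ; differentiating, L cosφ·φ̇ = r ω cosθ.
L cosφ = √(L² − r² sin²θ) = 0.12643 m.
|ω_rod| = r ω |cosθ| / √(L² − r² sin²θ) = 0.0386·324.1·0.59201/0.12643 = 58.58 rad/s.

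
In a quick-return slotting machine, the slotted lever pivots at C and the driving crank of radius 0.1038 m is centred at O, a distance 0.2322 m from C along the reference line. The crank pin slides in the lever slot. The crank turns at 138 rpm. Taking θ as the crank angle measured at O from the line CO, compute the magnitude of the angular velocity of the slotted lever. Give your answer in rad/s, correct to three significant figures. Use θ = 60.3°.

3.71

ω = 14.45 rad/s (from 138 rpm).
Crank pin A relative to C: A = (d + r cosθ, r sinθ); lever angle φ = atan2(r sinθ, d + r cosθ).
Differentiating tanφ: φ̇ = rω(d cosθ + r)/(d² + r² + 2dr cosθ).
d² + r² + 2dr cosθ = |CA|² = 0.0885747 m²;  d cosθ + r = +0.21885 m.
|ω_lever| = |0.1038·14.45·+0.21885| / 0.0885747 = 3.7062 rad/s.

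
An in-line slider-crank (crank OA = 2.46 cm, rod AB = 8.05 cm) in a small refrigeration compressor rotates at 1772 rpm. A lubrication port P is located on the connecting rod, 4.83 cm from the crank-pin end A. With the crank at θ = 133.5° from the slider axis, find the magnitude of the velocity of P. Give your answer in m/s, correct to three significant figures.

ω = 185.6 rad/s.  Crank-pin speed |V_A| = rω = 4.5649 m/s, perpendicular to OA.
Rod angle: sinφ = −(r/L) sinθ ⇒ φ = -12.807°; ω_rod = −rω cosθ/√(L²−r²sin²θ) = +40.03 rad/s.
V_P = V_A + ω_rod × AP, with AP = 0.0483 m along the rod.
Components: V_Px = −rω sinθ − a·ω_rod·sinφ = -2.8827 m/s;  V_Py = rω cosθ + a·ω_rod·cosφ = -1.2569 m/s.
|V_P| = √(V_Px² + V_Py²) = 3.1448 m/s.

3.14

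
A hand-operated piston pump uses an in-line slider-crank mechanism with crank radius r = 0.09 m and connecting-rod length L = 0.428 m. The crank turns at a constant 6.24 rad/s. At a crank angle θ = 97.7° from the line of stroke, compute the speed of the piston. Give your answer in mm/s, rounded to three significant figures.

541

ω = 6.24 rad/s
For an in-line slider-crank, x = r cosθ + √(L² − r² sin²θ), so v = −rω sinθ·[1 + r cosθ/√(L² − r² sin²θ)].
With r = 0.09 m, L = 0.428 m, θ = 97.7°: √(L² − r² sin²θ) = 0.4186 m.
v = −0.09·6.24·0.99098·[1 + 0.09·-0.13399/0.4186] = -0.5405 m/s.
|v| = 0.5405 m/s = 540.5 mm/s.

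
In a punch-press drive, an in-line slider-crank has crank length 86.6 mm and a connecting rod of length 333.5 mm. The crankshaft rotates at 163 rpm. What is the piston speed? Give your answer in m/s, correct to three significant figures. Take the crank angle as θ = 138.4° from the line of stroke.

0.788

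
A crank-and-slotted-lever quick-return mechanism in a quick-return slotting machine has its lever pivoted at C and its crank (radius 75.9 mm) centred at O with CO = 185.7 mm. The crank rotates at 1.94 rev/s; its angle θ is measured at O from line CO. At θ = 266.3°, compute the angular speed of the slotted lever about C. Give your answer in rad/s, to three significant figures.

ω = 12.19 rad/s (from 1.94 rev/s).
Crank pin A relative to C: A = (d + r cosθ, r sinθ); lever angle φ = atan2(r sinθ, d + r cosθ).
Differentiating tanφ: φ̇ = rω(d cosθ + r)/(d² + r² + 2dr cosθ).
d² + r² + 2dr cosθ = |CA|² = 0.0384262 m²;  d cosθ + r = +0.063916 m.
|ω_lever| = |0.0759·12.19·+0.063916| / 0.0384262 = 1.5389 rad/s.

1.54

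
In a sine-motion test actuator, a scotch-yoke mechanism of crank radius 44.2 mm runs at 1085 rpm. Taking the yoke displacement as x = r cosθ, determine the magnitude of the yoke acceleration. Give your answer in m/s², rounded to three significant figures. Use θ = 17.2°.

ω = 113.6 rad/s (from 1085 rpm).
x = r cosθ ⇒ ẍ = −rω² cosθ (ω constant).
|a| = rω²|cosθ| = 0.0442·(113.6)²·|cos 17.2°| = 545.09 m/s².

545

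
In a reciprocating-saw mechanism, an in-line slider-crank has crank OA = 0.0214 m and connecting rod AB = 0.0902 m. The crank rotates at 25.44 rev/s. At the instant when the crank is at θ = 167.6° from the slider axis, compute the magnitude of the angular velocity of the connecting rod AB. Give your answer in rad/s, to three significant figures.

ω = 159.8 rad/s (converted from 25.44 rev/s).
The rod makes angle φ with the slider axis where L sinφ = r sinθ; differentiating, L cosφ·φ̇ = r ω cosθ.
L cosφ = √(L² − r² sin²θ) = 0.090083 m.
|ω_rod| = r ω |cosθ| / √(L² − r² sin²θ) = 0.0214·159.8·0.97667/0.090083 = 37.087 rad/s.

37.1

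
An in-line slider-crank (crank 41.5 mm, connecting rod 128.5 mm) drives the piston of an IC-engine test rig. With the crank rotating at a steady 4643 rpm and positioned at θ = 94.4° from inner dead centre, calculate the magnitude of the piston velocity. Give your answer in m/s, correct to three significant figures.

19.6

ω = 2π·4643/60 = 486.2 rad/s
For an in-line slider-crank, x = r cosθ + √(L² − r² sin²θ), so v = −rω sinθ·[1 + r cosθ/√(L² − r² sin²θ)].
With r = 0.0415 m, L = 0.1285 m, θ = 94.4°: √(L² − r² sin²θ) = 0.12166 m.
v = −0.0415·486.2·0.99705·[1 + 0.0415·-0.07672/0.12166] = -19.592 m/s.
|v| = 19.592 m/s.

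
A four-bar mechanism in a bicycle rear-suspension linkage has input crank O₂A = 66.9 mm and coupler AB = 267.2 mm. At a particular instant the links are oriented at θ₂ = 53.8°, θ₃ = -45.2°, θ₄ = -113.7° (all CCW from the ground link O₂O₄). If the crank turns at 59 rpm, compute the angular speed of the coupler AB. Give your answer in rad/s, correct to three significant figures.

0.360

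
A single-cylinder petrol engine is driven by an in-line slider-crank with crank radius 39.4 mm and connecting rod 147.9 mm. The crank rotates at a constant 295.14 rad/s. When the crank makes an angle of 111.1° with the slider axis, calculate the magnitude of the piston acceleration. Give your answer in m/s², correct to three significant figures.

ω = 295.1 rad/s
x(θ) = r cosθ + √(L² − r² sin²θ); with ω constant, a = ω²·d²x/dθ².
d²x/dθ² = −r cosθ − r²(cos2θ)/√u − r⁴ sin²2θ/(4u^{3/2}),  u = L² − r² sin²θ = 0.0205232 m².
Substituting r = 0.0394 m, L = 0.1479 m, θ = 111.1°: d²x/dθ² = +0.022119 m.
a = ω²·d²x/dθ² = (295.1)²·(+0.022119) = +1926.7 m/s²;  |a| = 1926.7 m/s².

1930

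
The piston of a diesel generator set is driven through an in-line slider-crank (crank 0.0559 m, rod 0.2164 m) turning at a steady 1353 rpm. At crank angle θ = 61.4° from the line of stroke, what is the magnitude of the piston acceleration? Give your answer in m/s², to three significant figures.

380

ω = 2π·1353/60 = 141.7 rad/s
x(θ) = r cosθ + √(L² − r² sin²θ); with ω constant, a = ω²·d²x/dθ².
d²x/dθ² = −r cosθ − r²(cos2θ)/√u − r⁴ sin²2θ/(4u^{3/2}),  u = L² − r² sin²θ = 0.0444202 m².
Substituting r = 0.0559 m, L = 0.2164 m, θ = 61.4°: d²x/dθ² = -0.018912 m.
a = ω²·d²x/dθ² = (141.7)²·(-0.018912) = -379.65 m/s²;  |a| = 379.65 m/s².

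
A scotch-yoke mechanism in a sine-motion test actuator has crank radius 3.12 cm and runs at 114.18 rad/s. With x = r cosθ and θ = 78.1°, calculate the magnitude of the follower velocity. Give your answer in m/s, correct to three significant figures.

ω = 114.2 rad/s
x = r cosθ ⇒ ẋ = −rω sinθ.
|v| = rω|sinθ| = 0.0312·114.2·|sin 78.1°| = 3.4859 m/s.

3.49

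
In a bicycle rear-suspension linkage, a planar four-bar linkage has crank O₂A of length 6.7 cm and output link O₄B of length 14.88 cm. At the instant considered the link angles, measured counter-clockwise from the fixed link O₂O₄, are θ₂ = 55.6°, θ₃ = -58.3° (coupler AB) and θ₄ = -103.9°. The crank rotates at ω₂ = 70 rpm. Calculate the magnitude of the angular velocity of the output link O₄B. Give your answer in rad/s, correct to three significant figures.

ω₂ = 7.33 rad/s (from 70 rpm).
Differentiating the loop-closure r₂e^{iθ₂}+r₃e^{iθ₃}=r₁+r₄e^{iθ₄} gives r₂ω₂e^{iθ₂}+r₃ω₃e^{iθ₃}=r₄ω₄e^{iθ₄}.
Eliminating the other unknown: ω₄ = r₂ω₂ sin(θ₂−θ₃) / [r₄ sin(θ₄−θ₃)].
Numerator sine = +0.91425; denominator sine = -0.71447.
Result = 0.067·7.33·(+0.91425) / (0.1488·(-0.71447)) = -4.2236 rad/s; magnitude 4.2236 rad/s.

4.22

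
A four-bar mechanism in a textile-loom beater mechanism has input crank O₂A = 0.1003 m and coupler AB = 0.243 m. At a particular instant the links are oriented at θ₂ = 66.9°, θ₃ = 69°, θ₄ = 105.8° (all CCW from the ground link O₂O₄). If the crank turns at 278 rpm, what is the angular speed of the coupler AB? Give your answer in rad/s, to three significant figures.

12.6

ω₂ = 29.11 rad/s (from 278 rpm).
Differentiating the loop-closure r₂e^{iθ₂}+r₃e^{iθ₃}=r₁+r₄e^{iθ₄} gives r₂ω₂e^{iθ₂}+r₃ω₃e^{iθ₃}=r₄ω₄e^{iθ₄}.
Eliminating the other unknown: ω₃ = r₂ω₂ sin(θ₄−θ₂) / [r₃ sin(θ₃−θ₄)].
Numerator sine = +0.62796; denominator sine = -0.59902.
Result = 0.1003·29.11·(+0.62796) / (0.243·(-0.59902)) = -12.597 rad/s; magnitude 12.597 rad/s.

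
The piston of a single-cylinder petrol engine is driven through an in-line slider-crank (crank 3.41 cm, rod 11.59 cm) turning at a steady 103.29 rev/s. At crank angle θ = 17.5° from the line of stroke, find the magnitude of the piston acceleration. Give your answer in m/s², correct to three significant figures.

17200

ω = 2π·103 = 649 rad/s
x(θ) = r cosθ + √(L² − r² sin²θ); with ω constant, a = ω²·d²x/dθ².
d²x/dθ² = −r cosθ − r²(cos2θ)/√u − r⁴ sin²2θ/(4u^{3/2}),  u = L² − r² sin²θ = 0.0133277 m².
Substituting r = 0.0341 m, L = 0.1159 m, θ = 17.5°: d²x/dθ² = -0.040845 m.
a = ω²·d²x/dθ² = (649)²·(-0.040845) = -17203 m/s²;  |a| = 17203 m/s².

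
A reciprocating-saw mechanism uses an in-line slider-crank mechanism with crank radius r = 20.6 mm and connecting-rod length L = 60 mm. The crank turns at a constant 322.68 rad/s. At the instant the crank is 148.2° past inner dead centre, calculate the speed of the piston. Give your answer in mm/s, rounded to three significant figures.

2460

ω = 322.7 rad/s
For an in-line slider-crank, x = r cosθ + √(L² − r² sin²θ), so v = −rω sinθ·[1 + r cosθ/√(L² − r² sin²θ)].
With r = 0.0206 m, L = 0.06 m, θ = 148.2°: √(L² − r² sin²θ) = 0.05901 m.
v = −0.0206·322.7·0.52696·[1 + 0.0206·-0.84989/0.05901] = -2.4635 m/s.
|v| = 2.4635 m/s = 2463.5 mm/s.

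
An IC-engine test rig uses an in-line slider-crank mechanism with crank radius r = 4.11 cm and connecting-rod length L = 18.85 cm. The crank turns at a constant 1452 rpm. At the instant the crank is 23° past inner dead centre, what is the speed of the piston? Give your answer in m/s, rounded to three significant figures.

2.93

ω = 2π·1452/60 = 152.1 rad/s
For an in-line slider-crank, x = r cosθ + √(L² − r² sin²θ), so v = −rω sinθ·[1 + r cosθ/√(L² − r² sin²θ)].
With r = 0.0411 m, L = 0.1885 m, θ = 23°: √(L² − r² sin²θ) = 0.18781 m.
v = −0.0411·152.1·0.39073·[1 + 0.0411·0.92050/0.18781] = -2.9337 m/s.
|v| = 2.9337 m/s.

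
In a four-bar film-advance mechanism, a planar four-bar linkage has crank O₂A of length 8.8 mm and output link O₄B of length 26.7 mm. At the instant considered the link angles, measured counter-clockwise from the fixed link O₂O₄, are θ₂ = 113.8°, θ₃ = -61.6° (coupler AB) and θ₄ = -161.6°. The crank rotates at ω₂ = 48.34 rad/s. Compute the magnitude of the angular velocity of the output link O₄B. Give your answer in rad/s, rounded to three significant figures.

ω₂ = 48.34 rad/s
Differentiating the loop-closure r₂e^{iθ₂}+r₃e^{iθ₃}=r₁+r₄e^{iθ₄} gives r₂ω₂e^{iθ₂}+r₃ω₃e^{iθ₃}=r₄ω₄e^{iθ₄}.
Eliminating the other unknown: ω₄ = r₂ω₂ sin(θ₂−θ₃) / [r₄ sin(θ₄−θ₃)].
Numerator sine = +0.08020; denominator sine = -0.98481.
Result = 0.0088·48.34·(+0.08020) / (0.0267·(-0.98481)) = -1.2975 rad/s; magnitude 1.2975 rad/s.

1.30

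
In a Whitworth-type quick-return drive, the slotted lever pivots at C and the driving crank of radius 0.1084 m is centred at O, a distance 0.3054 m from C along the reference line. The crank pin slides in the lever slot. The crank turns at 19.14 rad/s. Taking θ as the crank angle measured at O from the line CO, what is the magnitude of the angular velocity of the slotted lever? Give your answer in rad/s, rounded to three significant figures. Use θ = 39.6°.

4.57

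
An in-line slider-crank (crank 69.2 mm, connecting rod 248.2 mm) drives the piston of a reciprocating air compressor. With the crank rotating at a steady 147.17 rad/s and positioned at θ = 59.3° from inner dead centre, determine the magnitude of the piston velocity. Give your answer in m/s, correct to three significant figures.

10.0

ω = 147.2 rad/s
For an in-line slider-crank, x = r cosθ + √(L² − r² sin²θ), so v = −rω sinθ·[1 + r cosθ/√(L² − r² sin²θ)].
With r = 0.0692 m, L = 0.2482 m, θ = 59.3°: √(L² − r² sin²θ) = 0.24096 m.
v = −0.0692·147.2·0.85985·[1 + 0.0692·0.51054/0.24096] = -10.041 m/s.
|v| = 10.041 m/s.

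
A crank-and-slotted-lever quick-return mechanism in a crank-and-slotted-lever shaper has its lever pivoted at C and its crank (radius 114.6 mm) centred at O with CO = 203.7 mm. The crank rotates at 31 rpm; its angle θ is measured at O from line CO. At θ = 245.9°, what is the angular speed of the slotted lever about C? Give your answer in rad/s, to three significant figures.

0.329

ω = 3.246 rad/s (from 31 rpm).
Crank pin A relative to C: A = (d + r cosθ, r sinθ); lever angle φ = atan2(r sinθ, d + r cosθ).
Differentiating tanφ: φ̇ = rω(d cosθ + r)/(d² + r² + 2dr cosθ).
d² + r² + 2dr cosθ = |CA|² = 0.0355627 m²;  d cosθ + r = +0.031423 m.
|ω_lever| = |0.1146·3.246·+0.031423| / 0.0355627 = 0.32872 rad/s.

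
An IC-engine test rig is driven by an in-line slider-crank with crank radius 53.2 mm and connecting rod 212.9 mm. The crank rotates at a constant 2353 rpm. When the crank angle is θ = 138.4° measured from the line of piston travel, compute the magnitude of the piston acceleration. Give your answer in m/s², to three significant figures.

2310

ω = 2π·2353/60 = 246.4 rad/s
x(θ) = r cosθ + √(L² − r² sin²θ); with ω constant, a = ω²·d²x/dθ².
d²x/dθ² = −r cosθ − r²(cos2θ)/√u − r⁴ sin²2θ/(4u^{3/2}),  u = L² − r² sin²θ = 0.0440788 m².
Substituting r = 0.0532 m, L = 0.2129 m, θ = 138.4°: d²x/dθ² = +0.037973 m.
a = ω²·d²x/dθ² = (246.4)²·(+0.037973) = +2305.6 m/s²;  |a| = 2305.6 m/s².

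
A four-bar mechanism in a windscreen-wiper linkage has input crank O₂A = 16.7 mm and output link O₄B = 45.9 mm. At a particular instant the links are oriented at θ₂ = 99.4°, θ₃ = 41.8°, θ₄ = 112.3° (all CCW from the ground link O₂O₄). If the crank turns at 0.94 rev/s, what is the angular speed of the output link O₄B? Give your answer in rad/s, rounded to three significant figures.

1.92

ω₂ = 5.906 rad/s (from 0.94 rev/s).
Differentiating the loop-closure r₂e^{iθ₂}+r₃e^{iθ₃}=r₁+r₄e^{iθ₄} gives r₂ω₂e^{iθ₂}+r₃ω₃e^{iθ₃}=r₄ω₄e^{iθ₄}.
Eliminating the other unknown: ω₄ = r₂ω₂ sin(θ₂−θ₃) / [r₄ sin(θ₄−θ₃)].
Numerator sine = +0.84433; denominator sine = +0.94264.
Result = 0.0167·5.906·(+0.84433) / (0.0459·(+0.94264)) = +1.9248 rad/s; magnitude 1.9248 rad/s.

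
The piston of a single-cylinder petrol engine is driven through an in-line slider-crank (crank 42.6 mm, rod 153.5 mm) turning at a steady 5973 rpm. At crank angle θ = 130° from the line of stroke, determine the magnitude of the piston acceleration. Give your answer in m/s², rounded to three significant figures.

ω = 2π·5973/60 = 625.5 rad/s
x(θ) = r cosθ + √(L² − r² sin²θ); with ω constant, a = ω²·d²x/dθ².
d²x/dθ² = −r cosθ − r²(cos2θ)/√u − r⁴ sin²2θ/(4u^{3/2}),  u = L² − r² sin²θ = 0.0224973 m².
Substituting r = 0.0426 m, L = 0.1535 m, θ = 130°: d²x/dθ² = +0.029247 m.
a = ω²·d²x/dθ² = (625.5)²·(+0.029247) = +11443 m/s²;  |a| = 11443 m/s².

11400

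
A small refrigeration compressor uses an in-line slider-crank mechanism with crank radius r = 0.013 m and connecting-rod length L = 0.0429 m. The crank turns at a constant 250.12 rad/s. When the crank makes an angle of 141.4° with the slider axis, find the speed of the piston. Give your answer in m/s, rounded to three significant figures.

ω = 250.1 rad/s
For an in-line slider-crank, x = r cosθ + √(L² − r² sin²θ), so v = −rω sinθ·[1 + r cosθ/√(L² − r² sin²θ)].
With r = 0.013 m, L = 0.0429 m, θ = 141.4°: √(L² − r² sin²θ) = 0.042126 m.
v = −0.013·250.1·0.62388·[1 + 0.013·-0.78152/0.042126] = -1.5393 m/s.
|v| = 1.5393 m/s.

1.54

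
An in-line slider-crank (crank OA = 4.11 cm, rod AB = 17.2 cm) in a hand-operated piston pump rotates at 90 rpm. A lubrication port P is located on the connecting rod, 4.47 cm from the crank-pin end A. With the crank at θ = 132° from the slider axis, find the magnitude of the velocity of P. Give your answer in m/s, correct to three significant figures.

0.336

ω = 9.425 rad/s.  Crank-pin speed |V_A| = rω = 0.38736 m/s, perpendicular to OA.
Rod angle: sinφ = −(r/L) sinθ ⇒ φ = -10.229°; ω_rod = −rω cosθ/√(L²−r²sin²θ) = +1.5313 rad/s.
V_P = V_A + ω_rod × AP, with AP = 0.0447 m along the rod.
Components: V_Px = −rω sinθ − a·ω_rod·sinφ = -0.27571 m/s;  V_Py = rω cosθ + a·ω_rod·cosφ = -0.19183 m/s.
|V_P| = √(V_Px² + V_Py²) = 0.33588 m/s.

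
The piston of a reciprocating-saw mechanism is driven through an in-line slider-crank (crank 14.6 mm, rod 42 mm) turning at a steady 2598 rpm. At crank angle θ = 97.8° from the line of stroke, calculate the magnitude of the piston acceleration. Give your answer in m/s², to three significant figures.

531

ω = 2π·2598/60 = 272.1 rad/s
x(θ) = r cosθ + √(L² − r² sin²θ); with ω constant, a = ω²·d²x/dθ².
d²x/dθ² = −r cosθ − r²(cos2θ)/√u − r⁴ sin²2θ/(4u^{3/2}),  u = L² − r² sin²θ = 0.00155477 m².
Substituting r = 0.0146 m, L = 0.042 m, θ = 97.8°: d²x/dθ² = +0.0071749 m.
a = ω²·d²x/dθ² = (272.1)²·(+0.0071749) = +531.07 m/s²;  |a| = 531.07 m/s².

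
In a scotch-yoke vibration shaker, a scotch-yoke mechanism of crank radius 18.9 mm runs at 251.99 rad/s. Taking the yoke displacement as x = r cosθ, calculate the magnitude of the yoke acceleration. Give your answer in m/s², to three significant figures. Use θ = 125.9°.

ω = 252 rad/s
x = r cosθ ⇒ ẍ = −rω² cosθ (ω constant).
|a| = rω²|cosθ| = 0.0189·(252)²·|cos 125.9°| = 703.72 m/s².

704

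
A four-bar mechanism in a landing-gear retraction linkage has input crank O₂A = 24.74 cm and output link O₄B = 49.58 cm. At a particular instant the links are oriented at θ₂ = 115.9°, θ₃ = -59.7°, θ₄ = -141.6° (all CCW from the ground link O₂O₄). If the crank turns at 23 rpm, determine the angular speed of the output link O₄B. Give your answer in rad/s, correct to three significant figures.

0.0931

ω₂ = 2.409 rad/s (from 23 rpm).
Differentiating the loop-closure r₂e^{iθ₂}+r₃e^{iθ₃}=r₁+r₄e^{iθ₄} gives r₂ω₂e^{iθ₂}+r₃ω₃e^{iθ₃}=r₄ω₄e^{iθ₄}.
Eliminating the other unknown: ω₄ = r₂ω₂ sin(θ₂−θ₃) / [r₄ sin(θ₄−θ₃)].
Numerator sine = +0.07672; denominator sine = -0.99002.
Result = 0.2474·2.409·(+0.07672) / (0.4958·(-0.99002)) = -0.093134 rad/s; magnitude 0.093134 rad/s.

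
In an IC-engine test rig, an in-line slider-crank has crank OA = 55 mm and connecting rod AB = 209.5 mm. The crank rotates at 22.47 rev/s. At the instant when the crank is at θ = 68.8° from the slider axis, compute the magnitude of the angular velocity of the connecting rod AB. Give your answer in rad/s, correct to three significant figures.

ω = 141.2 rad/s (converted from 22.47 rev/s).
The rod makes angle φ with the slider axis where L sinφ = r sinθ; differentiating, L cosφ·φ̇ = r ω cosθ.
L cosφ = √(L² − r² sin²θ) = 0.20313 m.
|ω_rod| = r ω |cosθ| / √(L² − r² sin²θ) = 0.055·141.2·0.36162/0.20313 = 13.824 rad/s.

13.8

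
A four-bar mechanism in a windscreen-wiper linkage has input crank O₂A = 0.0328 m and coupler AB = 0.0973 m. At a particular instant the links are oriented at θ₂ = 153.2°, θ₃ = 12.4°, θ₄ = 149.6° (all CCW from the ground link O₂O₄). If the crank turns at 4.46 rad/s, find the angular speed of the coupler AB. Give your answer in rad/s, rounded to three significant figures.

0.139

ω₂ = 4.46 rad/s
Differentiating the loop-closure r₂e^{iθ₂}+r₃e^{iθ₃}=r₁+r₄e^{iθ₄} gives r₂ω₂e^{iθ₂}+r₃ω₃e^{iθ₃}=r₄ω₄e^{iθ₄}.
Eliminating the other unknown: ω₃ = r₂ω₂ sin(θ₄−θ₂) / [r₃ sin(θ₃−θ₄)].
Numerator sine = -0.06279; denominator sine = -0.67944.
Result = 0.0328·4.46·(-0.06279) / (0.0973·(-0.67944)) = +0.13894 rad/s; magnitude 0.13894 rad/s.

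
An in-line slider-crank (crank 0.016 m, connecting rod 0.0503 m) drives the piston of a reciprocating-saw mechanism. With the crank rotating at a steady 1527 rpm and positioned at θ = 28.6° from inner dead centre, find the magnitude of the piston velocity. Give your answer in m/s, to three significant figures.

ω = 2π·1527/60 = 159.9 rad/s
For an in-line slider-crank, x = r cosθ + √(L² − r² sin²θ), so v = −rω sinθ·[1 + r cosθ/√(L² − r² sin²θ)].
With r = 0.016 m, L = 0.0503 m, θ = 28.6°: √(L² − r² sin²θ) = 0.049713 m.
v = −0.016·159.9·0.47869·[1 + 0.016·0.87798/0.049713] = -1.5708 m/s.
|v| = 1.5708 m/s.

1.57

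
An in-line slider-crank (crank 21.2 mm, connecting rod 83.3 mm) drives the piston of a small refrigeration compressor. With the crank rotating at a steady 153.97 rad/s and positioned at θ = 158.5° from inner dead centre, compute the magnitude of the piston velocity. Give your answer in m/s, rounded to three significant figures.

ω = 154 rad/s
For an in-line slider-crank, x = r cosθ + √(L² − r² sin²θ), so v = −rω sinθ·[1 + r cosθ/√(L² − r² sin²θ)].
With r = 0.0212 m, L = 0.0833 m, θ = 158.5°: √(L² − r² sin²θ) = 0.082937 m.
v = −0.0212·154·0.36650·[1 + 0.0212·-0.93042/0.082937] = -0.9118 m/s.
|v| = 0.9118 m/s.

0.912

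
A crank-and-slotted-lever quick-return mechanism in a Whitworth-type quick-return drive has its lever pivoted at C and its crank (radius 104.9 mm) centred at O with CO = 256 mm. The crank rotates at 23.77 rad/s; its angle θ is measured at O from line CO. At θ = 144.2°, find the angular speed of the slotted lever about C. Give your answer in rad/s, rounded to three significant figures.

ω = 23.77 rad/s
Crank pin A relative to C: A = (d + r cosθ, r sinθ); lever angle φ = atan2(r sinθ, d + r cosθ).
Differentiating tanφ: φ̇ = rω(d cosθ + r)/(d² + r² + 2dr cosθ).
d² + r² + 2dr cosθ = |CA|² = 0.0329787 m²;  d cosθ + r = -0.10273 m.
|ω_lever| = |0.1049·23.77·-0.10273| / 0.0329787 = 7.7674 rad/s.

7.77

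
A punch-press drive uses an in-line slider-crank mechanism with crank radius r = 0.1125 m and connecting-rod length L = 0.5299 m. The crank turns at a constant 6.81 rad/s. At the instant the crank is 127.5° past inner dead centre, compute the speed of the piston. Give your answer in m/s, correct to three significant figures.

0.528

ω = 6.81 rad/s
For an in-line slider-crank, x = r cosθ + √(L² − r² sin²θ), so v = −rω sinθ·[1 + r cosθ/√(L² − r² sin²θ)].
With r = 0.1125 m, L = 0.5299 m, θ = 127.5°: √(L² − r² sin²θ) = 0.52233 m.
v = −0.1125·6.81·0.79335·[1 + 0.1125·-0.60876/0.52233] = -0.52811 m/s.
|v| = 0.52811 m/s.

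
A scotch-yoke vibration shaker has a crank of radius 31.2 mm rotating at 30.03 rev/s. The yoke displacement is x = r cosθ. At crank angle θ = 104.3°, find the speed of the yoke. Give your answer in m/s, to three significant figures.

5.70

ω = 188.7 rad/s (from 30.03 rev/s).
x = r cosθ ⇒ ẋ = −rω sinθ.
|v| = rω|sinθ| = 0.0312·188.7·|sin 104.3°| = 5.7045 m/s.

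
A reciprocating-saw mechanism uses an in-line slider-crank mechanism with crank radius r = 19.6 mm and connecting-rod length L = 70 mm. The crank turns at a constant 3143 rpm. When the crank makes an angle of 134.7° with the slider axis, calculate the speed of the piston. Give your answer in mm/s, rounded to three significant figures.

ω = 2π·3143/60 = 329.1 rad/s
For an in-line slider-crank, x = r cosθ + √(L² − r² sin²θ), so v = −rω sinθ·[1 + r cosθ/√(L² − r² sin²θ)].
With r = 0.0196 m, L = 0.07 m, θ = 134.7°: √(L² − r² sin²θ) = 0.0686 m.
v = −0.0196·329.1·0.71080·[1 + 0.0196·-0.70339/0.0686] = -3.6639 m/s.
|v| = 3.6639 m/s = 3663.9 mm/s.

3660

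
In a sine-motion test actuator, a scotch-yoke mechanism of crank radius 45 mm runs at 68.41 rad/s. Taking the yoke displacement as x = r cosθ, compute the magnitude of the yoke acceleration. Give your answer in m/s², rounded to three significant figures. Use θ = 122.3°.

ω = 68.41 rad/s
x = r cosθ ⇒ ẍ = −rω² cosθ (ω constant).
|a| = rω²|cosθ| = 0.045·(68.41)²·|cos 122.3°| = 112.53 m/s².

113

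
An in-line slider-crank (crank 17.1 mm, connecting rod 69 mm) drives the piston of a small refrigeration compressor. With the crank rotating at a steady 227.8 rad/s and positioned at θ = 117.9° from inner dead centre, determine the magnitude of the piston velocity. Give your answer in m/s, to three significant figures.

3.03

ω = 227.8 rad/s
For an in-line slider-crank, x = r cosθ + √(L² − r² sin²θ), so v = −rω sinθ·[1 + r cosθ/√(L² − r² sin²θ)].
With r = 0.0171 m, L = 0.069 m, θ = 117.9°: √(L² − r² sin²θ) = 0.067325 m.
v = −0.0171·227.8·0.88377·[1 + 0.0171·-0.46793/0.067325] = -3.0334 m/s.
|v| = 3.0334 m/s.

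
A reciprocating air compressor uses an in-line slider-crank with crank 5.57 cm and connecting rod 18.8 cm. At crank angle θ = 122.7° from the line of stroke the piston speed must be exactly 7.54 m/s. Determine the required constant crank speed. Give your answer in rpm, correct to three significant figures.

For an in-line slider-crank, |v_piston| = rω|sinθ|·[1 + r cosθ/√(L² − r² sin²θ)].
With r = 0.0557 m, L = 0.188 m, θ = 122.7°: the bracketed kinematic factor |dx/dθ| = 0.039125 m.
ω = v/|dx/dθ| = 7.54/0.039125 = 192.72 rad/s.
N = 60ω/(2π) = 1840.3 rpm.

1840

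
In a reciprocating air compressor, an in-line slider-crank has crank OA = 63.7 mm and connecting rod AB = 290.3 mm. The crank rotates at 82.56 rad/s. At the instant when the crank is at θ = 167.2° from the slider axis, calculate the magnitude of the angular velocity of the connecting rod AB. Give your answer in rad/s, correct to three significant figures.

17.7

ω = 82.56 rad/s
The rod makes angle φ with the slider axis where L sinφ = r sinθ; differentiating, L cosφ·φ̇ = r ω cosθ.
L cosφ = √(L² − r² sin²θ) = 0.28996 m.
|ω_rod| = r ω |cosθ| / √(L² − r² sin²θ) = 0.0637·82.56·0.97515/0.28996 = 17.687 rad/s.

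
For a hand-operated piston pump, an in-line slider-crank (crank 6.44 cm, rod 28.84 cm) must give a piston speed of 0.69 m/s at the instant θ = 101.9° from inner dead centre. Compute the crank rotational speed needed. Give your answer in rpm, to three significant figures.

For an in-line slider-crank, |v_piston| = rω|sinθ|·[1 + r cosθ/√(L² − r² sin²θ)].
With r = 0.0644 m, L = 0.2884 m, θ = 101.9°: the bracketed kinematic factor |dx/dθ| = 0.060043 m.
ω = v/|dx/dθ| = 0.69/0.060043 = 11.492 rad/s.
N = 60ω/(2π) = 109.74 rpm.

110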